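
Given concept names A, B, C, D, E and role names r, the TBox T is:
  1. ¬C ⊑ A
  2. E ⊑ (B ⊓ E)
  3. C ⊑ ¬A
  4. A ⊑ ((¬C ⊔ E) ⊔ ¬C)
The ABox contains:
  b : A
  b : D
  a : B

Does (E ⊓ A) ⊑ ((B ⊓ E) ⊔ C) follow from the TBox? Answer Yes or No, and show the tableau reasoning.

1. (E ⊓ A) ⊑ ((B ⊓ E) ⊔ C)  ⇔  ((E ⊓ A) ⊓ ((¬B ⊔ ¬E) ⊓ ¬C)) unsat w.r.t. T
   all branches close; clash {E, ¬E} at x₀
2. Hence (E ⊓ A) ⊑ ((B ⊓ E) ⊔ C): entailed.

Yes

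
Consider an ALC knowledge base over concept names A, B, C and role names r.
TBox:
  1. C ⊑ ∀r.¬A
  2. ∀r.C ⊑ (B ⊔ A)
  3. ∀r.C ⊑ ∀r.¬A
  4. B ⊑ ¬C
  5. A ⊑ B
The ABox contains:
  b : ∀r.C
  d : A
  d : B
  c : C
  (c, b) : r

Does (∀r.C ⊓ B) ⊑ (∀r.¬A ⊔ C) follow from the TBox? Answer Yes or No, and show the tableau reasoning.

Yes

1. (∀r.C ⊓ B) ⊑ (∀r.¬A ⊔ C)  ⇔  ((∀r.C ⊓ B) ⊓ (∃r.A ⊓ ¬C)) unsat w.r.t. T
   all branches close; clash {A, ¬A} at an ∃-successor
2. Hence (∀r.C ⊓ B) ⊑ (∀r.¬A ⊔ C): entailed.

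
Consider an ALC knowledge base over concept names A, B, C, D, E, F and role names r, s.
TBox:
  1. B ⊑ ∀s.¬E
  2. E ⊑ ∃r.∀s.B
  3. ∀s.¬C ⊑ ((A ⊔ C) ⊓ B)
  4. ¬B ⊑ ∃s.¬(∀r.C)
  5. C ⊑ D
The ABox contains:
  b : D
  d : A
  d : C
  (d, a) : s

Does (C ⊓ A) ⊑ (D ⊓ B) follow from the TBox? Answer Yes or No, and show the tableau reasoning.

No

1. (C ⊓ A) ⊑ (D ⊓ B)  ⇔  ((C ⊓ A) ⊓ (¬D ⊔ ¬B)) unsat w.r.t. T
   apply at x₀: C⊑D
   open: L(x₀) ⊇ {A, C, D, ¬B, ¬E, …} (+ ∃-successors)
2. Hence (C ⊓ A) ⊑ (D ⊓ B): not entailed.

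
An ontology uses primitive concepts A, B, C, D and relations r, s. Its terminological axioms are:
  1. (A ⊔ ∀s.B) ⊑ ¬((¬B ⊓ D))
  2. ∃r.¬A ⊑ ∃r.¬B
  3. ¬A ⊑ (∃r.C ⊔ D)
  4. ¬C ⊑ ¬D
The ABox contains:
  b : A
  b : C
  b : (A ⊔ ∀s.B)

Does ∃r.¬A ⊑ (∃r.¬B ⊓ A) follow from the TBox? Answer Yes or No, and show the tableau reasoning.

No

1. ∃r.¬A ⊑ (∃r.¬B ⊓ A)  ⇔  (∃r.¬A ⊓ (∀r.B ⊔ ¬A)) unsat w.r.t. T
   apply at x₀: ∃r.¬A⊑∃r.¬B
   open: L(x₀) ⊇ {C, ¬A, ∃r.C, ∃r.¬A, ∃r.¬B, …} (+ ∃-successors)
2. Hence ∃r.¬A ⊑ (∃r.¬B ⊓ A): not entailed.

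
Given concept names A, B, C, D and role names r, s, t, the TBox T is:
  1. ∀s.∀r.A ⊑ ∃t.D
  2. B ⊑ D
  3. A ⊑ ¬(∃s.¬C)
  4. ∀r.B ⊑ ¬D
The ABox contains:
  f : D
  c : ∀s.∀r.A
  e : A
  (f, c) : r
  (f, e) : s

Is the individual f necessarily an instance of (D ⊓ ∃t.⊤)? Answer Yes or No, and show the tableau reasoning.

1. f : (D ⊓ ∃t.⊤)?  L(f) = {D} ∪ {(¬D ⊔ ∀t.⊥)}
   open: L(f) ⊇ {D, ¬A, ∀t.⊥, ∃r.¬B, ∃s.∃r.¬A} (+ ∃-successors) — f ∉ (D ⊓ ∃t.⊤) possible
2. Hence f : (D ⊓ ∃t.⊤): not entailed.

No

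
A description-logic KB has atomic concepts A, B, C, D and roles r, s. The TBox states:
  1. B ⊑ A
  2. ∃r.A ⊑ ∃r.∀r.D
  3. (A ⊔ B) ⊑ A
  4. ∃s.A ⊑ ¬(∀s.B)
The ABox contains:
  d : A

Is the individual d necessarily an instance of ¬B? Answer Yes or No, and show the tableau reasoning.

No

1. d : ¬B?  L(d) = {A} ∪ {B}
   open: L(d) ⊇ {A, B, ∀r.¬A, ∀s.¬A} — d ∉ ¬B possible
2. Hence d : ¬B: not entailed.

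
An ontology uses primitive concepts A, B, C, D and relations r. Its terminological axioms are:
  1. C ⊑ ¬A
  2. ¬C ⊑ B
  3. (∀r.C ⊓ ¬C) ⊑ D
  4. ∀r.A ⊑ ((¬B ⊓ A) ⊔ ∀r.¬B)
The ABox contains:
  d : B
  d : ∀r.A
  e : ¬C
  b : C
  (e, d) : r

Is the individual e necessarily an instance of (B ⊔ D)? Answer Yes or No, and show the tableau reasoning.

1. e : (B ⊔ D)?  L(e) = {¬C} ∪ {(¬B ⊓ ¬D)}
   clash {B, ¬B} at e — e ∈ (B ⊔ D)
2. Hence e : (B ⊔ D): entailed.

Yes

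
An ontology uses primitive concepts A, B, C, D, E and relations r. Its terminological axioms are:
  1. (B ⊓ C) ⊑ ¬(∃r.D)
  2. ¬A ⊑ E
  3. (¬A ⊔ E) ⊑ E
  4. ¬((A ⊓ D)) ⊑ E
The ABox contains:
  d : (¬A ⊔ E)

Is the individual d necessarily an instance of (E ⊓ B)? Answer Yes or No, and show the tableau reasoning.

1. d : (E ⊓ B)?  L(d) = {(¬A ⊔ E)} ∪ {(¬E ⊔ ¬B)}
   apply at d: (¬A ⊔ E)⊑E
   open: L(d) ⊇ {A, D, E, ¬B} — d ∉ (E ⊓ B) possible
2. Hence d : (E ⊓ B): not entailed.

No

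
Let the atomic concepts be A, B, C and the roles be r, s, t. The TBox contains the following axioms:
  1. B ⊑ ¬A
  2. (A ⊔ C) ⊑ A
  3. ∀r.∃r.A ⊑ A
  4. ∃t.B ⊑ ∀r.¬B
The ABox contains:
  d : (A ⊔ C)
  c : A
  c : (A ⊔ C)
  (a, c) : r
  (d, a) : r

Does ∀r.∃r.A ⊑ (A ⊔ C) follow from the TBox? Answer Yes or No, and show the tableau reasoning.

1. ∀r.∃r.A ⊑ (A ⊔ C)  ⇔  (∀r.∃r.A ⊓ (¬A ⊓ ¬C)) unsat w.r.t. T
   all branches close; clash {A, ¬A} at x₀
2. Hence ∀r.∃r.A ⊑ (A ⊔ C): entailed.

Yes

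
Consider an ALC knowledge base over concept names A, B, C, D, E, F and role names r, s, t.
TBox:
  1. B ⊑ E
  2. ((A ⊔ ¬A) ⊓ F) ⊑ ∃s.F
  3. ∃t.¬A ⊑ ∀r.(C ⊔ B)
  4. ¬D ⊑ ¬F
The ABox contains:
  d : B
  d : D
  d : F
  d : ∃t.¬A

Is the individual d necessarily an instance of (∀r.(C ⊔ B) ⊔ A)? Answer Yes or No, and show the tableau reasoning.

Yes

1. d : (∀r.(C ⊔ B) ⊔ A)?  L(d) = {B, D, F, ∃t.¬A} ∪ {(∃r.(¬C ⊓ ¬B) ⊓ ¬A)}
   clash {B, ¬B} at an ∃-successor — d ∈ (∀r.(C ⊔ B) ⊔ A)
2. Hence d : (∀r.(C ⊔ B) ⊔ A): entailed.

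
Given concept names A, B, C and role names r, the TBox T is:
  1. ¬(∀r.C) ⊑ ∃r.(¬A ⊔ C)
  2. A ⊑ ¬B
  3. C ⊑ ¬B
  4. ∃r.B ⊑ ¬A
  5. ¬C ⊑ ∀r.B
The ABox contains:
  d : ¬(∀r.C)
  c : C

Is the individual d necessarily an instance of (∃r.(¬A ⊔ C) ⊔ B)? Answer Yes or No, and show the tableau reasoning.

1. d : (∃r.(¬A ⊔ C) ⊔ B)?  L(d) = {¬(∀r.C)} ∪ {(∀r.(A ⊓ ¬C) ⊓ ¬B)}
   clash {C, ¬C} at an ∃-successor — d ∈ (∃r.(¬A ⊔ C) ⊔ B)
2. Hence d : (∃r.(¬A ⊔ C) ⊔ B): entailed.

Yes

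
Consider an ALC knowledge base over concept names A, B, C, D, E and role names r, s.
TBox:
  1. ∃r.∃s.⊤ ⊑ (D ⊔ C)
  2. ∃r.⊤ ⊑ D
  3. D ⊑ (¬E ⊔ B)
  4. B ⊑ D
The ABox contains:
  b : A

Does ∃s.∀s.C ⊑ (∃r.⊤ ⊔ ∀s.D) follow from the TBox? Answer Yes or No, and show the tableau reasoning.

1. ∃s.∀s.C ⊑ (∃r.⊤ ⊔ ∀s.D)  ⇔  (∃s.∀s.C ⊓ (∀r.⊥ ⊓ ∃s.¬D)) unsat w.r.t. T
   open: L(x₀) ⊇ {¬B, ¬D, ∀r.∀s.⊥, ∀r.⊥, ∃s.¬D, …} (+ ∃-successors)
2. Hence ∃s.∀s.C ⊑ (∃r.⊤ ⊔ ∀s.D): not entailed.

No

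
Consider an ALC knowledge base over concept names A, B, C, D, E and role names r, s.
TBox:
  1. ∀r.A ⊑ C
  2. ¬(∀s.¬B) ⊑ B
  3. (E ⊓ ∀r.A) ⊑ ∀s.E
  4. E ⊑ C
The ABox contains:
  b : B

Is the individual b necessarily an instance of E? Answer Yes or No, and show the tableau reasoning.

No

1. b : E?  L(b) = {B} ∪ {¬E}
   open: L(b) ⊇ {B, ¬E, ∃r.¬A} (+ ∃-successors) — b ∉ E possible
2. Hence b : E: not entailed.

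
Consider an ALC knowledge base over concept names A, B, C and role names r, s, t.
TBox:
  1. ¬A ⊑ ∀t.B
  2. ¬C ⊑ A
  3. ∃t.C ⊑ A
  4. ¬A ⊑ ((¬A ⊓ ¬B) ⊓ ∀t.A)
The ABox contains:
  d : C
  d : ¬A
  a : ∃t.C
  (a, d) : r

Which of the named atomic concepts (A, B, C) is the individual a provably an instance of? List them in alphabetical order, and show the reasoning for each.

1. a : A?  L(a) = {∃t.C} ∪ {¬A}
   clash {A, ¬A} at a — a ∈ A
2. a : B?  L(a) = {∃t.C} ∪ {¬B}
   apply at a: ∃t.C⊑A
   open: L(a) ⊇ {A, C, ¬B, ∃t.C} (+ ∃-successors) — a ∉ B possible
3. a : C?  L(a) = {∃t.C} ∪ {¬C}
   apply at a: ¬C⊑A; ∃t.C⊑A
   open: L(a) ⊇ {A, ¬C, ∃t.C} (+ ∃-successors) — a ∉ C possible
4. Entailed for a: {A}

{A}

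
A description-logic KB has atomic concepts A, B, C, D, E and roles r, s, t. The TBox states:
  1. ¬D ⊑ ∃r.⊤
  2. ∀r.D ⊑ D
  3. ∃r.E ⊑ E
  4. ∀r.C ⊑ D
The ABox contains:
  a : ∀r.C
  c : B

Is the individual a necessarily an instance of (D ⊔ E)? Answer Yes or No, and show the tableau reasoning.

Yes

1. a : (D ⊔ E)?  L(a) = {∀r.C} ∪ {(¬D ⊓ ¬E)}
   clash {E, ¬E} at a — a ∈ (D ⊔ E)
2. Hence a : (D ⊔ E): entailed.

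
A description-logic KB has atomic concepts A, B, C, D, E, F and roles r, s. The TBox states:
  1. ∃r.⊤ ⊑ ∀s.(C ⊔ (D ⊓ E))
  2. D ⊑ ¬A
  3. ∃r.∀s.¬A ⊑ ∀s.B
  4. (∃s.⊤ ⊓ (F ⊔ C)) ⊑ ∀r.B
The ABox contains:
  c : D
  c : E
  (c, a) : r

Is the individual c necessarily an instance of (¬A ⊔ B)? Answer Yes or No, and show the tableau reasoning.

Yes

1. c : (¬A ⊔ B)?  L(c) = {D, E} ∪ {(A ⊓ ¬B)}
   clash {A, ¬A} at c — c ∈ (¬A ⊔ B)
2. Hence c : (¬A ⊔ B): entailed.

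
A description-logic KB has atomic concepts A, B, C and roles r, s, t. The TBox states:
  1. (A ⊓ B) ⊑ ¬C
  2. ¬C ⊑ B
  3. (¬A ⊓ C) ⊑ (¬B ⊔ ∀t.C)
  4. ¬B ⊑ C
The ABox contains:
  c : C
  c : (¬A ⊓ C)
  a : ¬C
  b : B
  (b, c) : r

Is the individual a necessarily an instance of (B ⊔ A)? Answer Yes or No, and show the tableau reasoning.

Yes

1. a : (B ⊔ A)?  L(a) = {¬C} ∪ {(¬B ⊓ ¬A)}
   clash {C, ¬C} at a — a ∈ (B ⊔ A)
2. Hence a : (B ⊔ A): entailed.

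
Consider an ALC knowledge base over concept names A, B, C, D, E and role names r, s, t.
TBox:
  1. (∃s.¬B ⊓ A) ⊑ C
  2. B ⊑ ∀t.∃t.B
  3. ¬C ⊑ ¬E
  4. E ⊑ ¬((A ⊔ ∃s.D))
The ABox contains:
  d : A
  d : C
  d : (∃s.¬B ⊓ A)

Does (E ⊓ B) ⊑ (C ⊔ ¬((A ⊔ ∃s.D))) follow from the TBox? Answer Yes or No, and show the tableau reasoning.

Yes

1. (E ⊓ B) ⊑ (C ⊔ ¬((A ⊔ ∃s.D)))  ⇔  ((E ⊓ B) ⊓ (¬C ⊓ (A ⊔ ∃s.D))) unsat w.r.t. T
   all branches close; clash {E, ¬E} at x₀
2. Hence (E ⊓ B) ⊑ (C ⊔ ¬((A ⊔ ∃s.D))): entailed.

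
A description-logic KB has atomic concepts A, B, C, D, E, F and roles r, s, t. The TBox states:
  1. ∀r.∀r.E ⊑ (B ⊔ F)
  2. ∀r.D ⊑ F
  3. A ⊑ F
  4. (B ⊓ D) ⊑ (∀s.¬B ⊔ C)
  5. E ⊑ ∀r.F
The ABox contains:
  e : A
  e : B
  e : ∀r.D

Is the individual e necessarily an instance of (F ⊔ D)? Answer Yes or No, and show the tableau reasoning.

Yes

1. e : (F ⊔ D)?  L(e) = {A, B, ∀r.D} ∪ {(¬F ⊓ ¬D)}
   clash {F, ¬F} at e — e ∈ (F ⊔ D)
2. Hence e : (F ⊔ D): entailed.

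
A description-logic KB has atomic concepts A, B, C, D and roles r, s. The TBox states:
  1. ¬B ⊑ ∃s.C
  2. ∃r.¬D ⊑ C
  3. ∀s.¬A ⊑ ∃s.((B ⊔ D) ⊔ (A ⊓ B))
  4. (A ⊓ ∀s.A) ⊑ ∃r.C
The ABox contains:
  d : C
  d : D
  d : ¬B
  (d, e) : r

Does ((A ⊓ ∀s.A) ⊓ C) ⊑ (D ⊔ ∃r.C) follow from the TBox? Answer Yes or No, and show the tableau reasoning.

Yes

1. ((A ⊓ ∀s.A) ⊓ C) ⊑ (D ⊔ ∃r.C)  ⇔  (((A ⊓ ∀s.A) ⊓ C) ⊓ (¬D ⊓ ∀r.¬C)) unsat w.r.t. T
   all branches close; clash {C, ¬C} at an ∃-successor
2. Hence ((A ⊓ ∀s.A) ⊓ C) ⊑ (D ⊔ ∃r.C): entailed.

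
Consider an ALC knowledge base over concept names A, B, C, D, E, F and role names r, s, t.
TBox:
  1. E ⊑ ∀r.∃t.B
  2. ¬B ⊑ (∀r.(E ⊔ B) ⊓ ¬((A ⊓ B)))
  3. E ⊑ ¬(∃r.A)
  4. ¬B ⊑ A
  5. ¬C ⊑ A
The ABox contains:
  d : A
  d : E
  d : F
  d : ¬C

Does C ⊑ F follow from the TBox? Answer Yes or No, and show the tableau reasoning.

1. C ⊑ F  ⇔  (C ⊓ ¬F) unsat w.r.t. T
   open: L(x₀) ⊇ {B, C, ¬E, ¬F}
2. Hence C ⊑ F: not entailed.

No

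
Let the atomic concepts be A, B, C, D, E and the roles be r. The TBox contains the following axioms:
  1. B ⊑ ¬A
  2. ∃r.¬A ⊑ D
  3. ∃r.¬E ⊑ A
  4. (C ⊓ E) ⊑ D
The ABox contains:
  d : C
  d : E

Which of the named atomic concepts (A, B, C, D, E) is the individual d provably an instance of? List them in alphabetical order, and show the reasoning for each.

1. d : A?  L(d) = {C, E} ∪ {¬A}
   open: L(d) ⊇ {C, D, E, ¬A, ∀r.A, …} — d ∉ A possible
2. d : B?  L(d) = {C, E} ∪ {¬B}
   open: L(d) ⊇ {C, D, E, ¬B, ∀r.A, …} — d ∉ B possible
3. d : C?  L(d) = {C, E} ∪ {¬C}
   clash {C, ¬C} at d — d ∈ C
4. d : D?  L(d) = {C, E} ∪ {¬D}
   clash {D, ¬D} at d — d ∈ D
5. d : E?  L(d) = {C, E} ∪ {¬E}
   clash {E, ¬E} at d — d ∈ E
6. Entailed for d: {C, D, E}

{C, D, E}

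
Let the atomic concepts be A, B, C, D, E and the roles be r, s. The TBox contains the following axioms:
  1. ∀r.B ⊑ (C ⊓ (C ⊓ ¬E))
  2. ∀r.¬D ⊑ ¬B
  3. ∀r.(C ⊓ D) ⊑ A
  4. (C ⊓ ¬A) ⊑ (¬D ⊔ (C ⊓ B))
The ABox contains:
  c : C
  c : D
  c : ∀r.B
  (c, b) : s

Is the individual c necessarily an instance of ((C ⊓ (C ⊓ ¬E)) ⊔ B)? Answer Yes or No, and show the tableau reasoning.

1. c : ((C ⊓ (C ⊓ ¬E)) ⊔ B)?  L(c) = {C, D, ∀r.B} ∪ {((¬C ⊔ (¬C ⊔ E)) ⊓ ¬B)}
   clash {B, ¬B} at c — c ∈ ((C ⊓ (C ⊓ ¬E)) ⊔ B)
2. Hence c : ((C ⊓ (C ⊓ ¬E)) ⊔ B): entailed.

Yes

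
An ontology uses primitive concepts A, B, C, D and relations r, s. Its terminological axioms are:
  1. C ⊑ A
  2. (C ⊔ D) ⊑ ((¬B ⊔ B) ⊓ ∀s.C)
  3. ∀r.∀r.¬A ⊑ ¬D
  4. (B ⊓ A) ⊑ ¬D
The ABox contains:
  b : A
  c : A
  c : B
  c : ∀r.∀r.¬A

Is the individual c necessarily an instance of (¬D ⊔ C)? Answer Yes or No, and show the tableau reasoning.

Yes

1. c : (¬D ⊔ C)?  L(c) = {A, B, ∀r.∀r.¬A} ∪ {(D ⊓ ¬C)}
   clash {D, ¬D} at c — c ∈ (¬D ⊔ C)
2. Hence c : (¬D ⊔ C): entailed.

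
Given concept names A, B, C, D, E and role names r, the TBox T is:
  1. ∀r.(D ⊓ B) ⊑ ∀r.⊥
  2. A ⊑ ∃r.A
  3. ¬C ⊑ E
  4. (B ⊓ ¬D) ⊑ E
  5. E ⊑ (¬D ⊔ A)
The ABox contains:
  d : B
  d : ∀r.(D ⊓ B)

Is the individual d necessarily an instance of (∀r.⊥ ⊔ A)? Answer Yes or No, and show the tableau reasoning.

Yes

1. d : (∀r.⊥ ⊔ A)?  L(d) = {B, ∀r.(D ⊓ B)} ∪ {(∃r.⊤ ⊓ ¬A)}
   clash {A, ¬A} at d — d ∈ (∀r.⊥ ⊔ A)
2. Hence d : (∀r.⊥ ⊔ A): entailed.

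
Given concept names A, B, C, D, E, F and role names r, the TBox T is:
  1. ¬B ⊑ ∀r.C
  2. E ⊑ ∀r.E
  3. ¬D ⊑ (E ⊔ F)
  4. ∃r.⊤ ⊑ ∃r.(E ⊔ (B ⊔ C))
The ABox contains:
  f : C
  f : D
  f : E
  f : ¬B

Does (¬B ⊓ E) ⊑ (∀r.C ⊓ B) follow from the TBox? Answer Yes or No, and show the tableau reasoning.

No

1. (¬B ⊓ E) ⊑ (∀r.C ⊓ B)  ⇔  ((¬B ⊓ E) ⊓ (∃r.¬C ⊔ ¬B)) unsat w.r.t. T
   apply at x₀: ¬B⊑∀r.C; E⊑∀r.E
   open: L(x₀) ⊇ {D, E, ¬B, ∀r.C, ∀r.E, …}
2. Hence (¬B ⊓ E) ⊑ (∀r.C ⊓ B): not entailed.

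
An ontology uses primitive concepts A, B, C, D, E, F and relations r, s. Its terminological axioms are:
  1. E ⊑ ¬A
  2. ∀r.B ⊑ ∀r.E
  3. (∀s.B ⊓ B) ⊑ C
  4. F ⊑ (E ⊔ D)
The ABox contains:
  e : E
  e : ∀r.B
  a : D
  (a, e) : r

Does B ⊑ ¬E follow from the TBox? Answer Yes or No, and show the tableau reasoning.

No

1. B ⊑ ¬E  ⇔  (B ⊓ E) unsat w.r.t. T
   apply at x₀: E⊑¬A
   open: L(x₀) ⊇ {B, E, ¬A, ¬F, ∃r.¬B, …} (+ ∃-successors)
2. Hence B ⊑ ¬E: not entailed.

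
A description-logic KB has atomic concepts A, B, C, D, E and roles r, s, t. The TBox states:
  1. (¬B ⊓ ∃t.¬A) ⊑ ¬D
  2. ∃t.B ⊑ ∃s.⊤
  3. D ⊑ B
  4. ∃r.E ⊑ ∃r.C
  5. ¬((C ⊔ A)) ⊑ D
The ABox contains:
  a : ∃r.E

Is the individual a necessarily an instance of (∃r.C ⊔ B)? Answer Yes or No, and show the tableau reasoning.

Yes

1. a : (∃r.C ⊔ B)?  L(a) = {∃r.E} ∪ {(∀r.¬C ⊓ ¬B)}
   clash {B, ¬B} at a — a ∈ (∃r.C ⊔ B)
2. Hence a : (∃r.C ⊔ B): entailed.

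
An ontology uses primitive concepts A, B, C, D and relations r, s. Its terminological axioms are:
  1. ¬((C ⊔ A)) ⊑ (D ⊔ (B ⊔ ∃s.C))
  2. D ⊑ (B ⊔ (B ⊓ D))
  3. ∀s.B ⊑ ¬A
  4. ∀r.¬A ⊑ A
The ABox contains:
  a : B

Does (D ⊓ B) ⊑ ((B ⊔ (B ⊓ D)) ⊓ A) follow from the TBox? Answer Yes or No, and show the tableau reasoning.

1. (D ⊓ B) ⊑ ((B ⊔ (B ⊓ D)) ⊓ A)  ⇔  ((D ⊓ B) ⊓ ((¬B ⊓ (¬B ⊔ ¬D)) ⊔ ¬A)) unsat w.r.t. T
   apply at x₀: D⊑(B ⊔ (B ⊓ D))
   open: L(x₀) ⊇ {B, C, D, ¬A, ∃r.A, …} (+ ∃-successors)
2. Hence (D ⊓ B) ⊑ ((B ⊔ (B ⊓ D)) ⊓ A): not entailed.

No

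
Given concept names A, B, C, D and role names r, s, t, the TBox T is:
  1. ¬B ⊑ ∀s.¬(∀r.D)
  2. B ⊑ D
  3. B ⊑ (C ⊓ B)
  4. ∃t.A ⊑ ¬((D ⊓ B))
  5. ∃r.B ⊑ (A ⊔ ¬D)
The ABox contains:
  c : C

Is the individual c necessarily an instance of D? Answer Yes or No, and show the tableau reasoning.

1. c : D?  L(c) = {C} ∪ {¬D}
   open: L(c) ⊇ {C, ¬B, ¬D, ∀r.¬B, ∀s.∃r.¬D, …} — c ∉ D possible
2. Hence c : D: not entailed.

No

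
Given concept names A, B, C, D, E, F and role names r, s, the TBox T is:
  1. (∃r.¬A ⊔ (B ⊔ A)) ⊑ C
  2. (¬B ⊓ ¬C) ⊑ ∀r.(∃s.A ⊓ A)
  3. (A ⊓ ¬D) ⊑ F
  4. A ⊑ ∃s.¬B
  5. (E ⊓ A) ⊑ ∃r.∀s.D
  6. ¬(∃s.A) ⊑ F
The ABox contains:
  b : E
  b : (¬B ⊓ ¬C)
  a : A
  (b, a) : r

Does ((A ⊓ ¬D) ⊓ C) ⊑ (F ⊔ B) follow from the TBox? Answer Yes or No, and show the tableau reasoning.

Yes

1. ((A ⊓ ¬D) ⊓ C) ⊑ (F ⊔ B)  ⇔  (((A ⊓ ¬D) ⊓ C) ⊓ (¬F ⊓ ¬B)) unsat w.r.t. T
   all branches close; clash {F, ¬F} at x₀
2. Hence ((A ⊓ ¬D) ⊓ C) ⊑ (F ⊔ B): entailed.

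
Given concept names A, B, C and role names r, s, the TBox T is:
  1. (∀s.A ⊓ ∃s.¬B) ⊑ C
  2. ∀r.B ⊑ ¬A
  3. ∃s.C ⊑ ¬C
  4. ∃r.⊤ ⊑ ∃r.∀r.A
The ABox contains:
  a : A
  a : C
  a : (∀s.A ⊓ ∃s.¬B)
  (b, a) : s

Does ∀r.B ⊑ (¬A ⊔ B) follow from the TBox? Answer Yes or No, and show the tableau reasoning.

1. ∀r.B ⊑ (¬A ⊔ B)  ⇔  (∀r.B ⊓ (A ⊓ ¬B)) unsat w.r.t. T
   all branches close; clash {A, ¬A} at x₀
2. Hence ∀r.B ⊑ (¬A ⊔ B): entailed.

Yes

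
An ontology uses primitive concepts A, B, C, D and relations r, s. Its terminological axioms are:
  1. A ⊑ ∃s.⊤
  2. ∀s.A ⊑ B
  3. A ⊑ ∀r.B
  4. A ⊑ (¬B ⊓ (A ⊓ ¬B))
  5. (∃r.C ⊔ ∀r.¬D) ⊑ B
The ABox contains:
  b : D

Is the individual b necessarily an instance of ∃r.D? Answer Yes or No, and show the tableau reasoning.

1. b : ∃r.D?  L(b) = {D} ∪ {∀r.¬D}
   open: L(b) ⊇ {B, D, ¬A, ∀r.¬D, ∃s.¬A} (+ ∃-successors) — b ∉ ∃r.D possible
2. Hence b : ∃r.D: not entailed.

No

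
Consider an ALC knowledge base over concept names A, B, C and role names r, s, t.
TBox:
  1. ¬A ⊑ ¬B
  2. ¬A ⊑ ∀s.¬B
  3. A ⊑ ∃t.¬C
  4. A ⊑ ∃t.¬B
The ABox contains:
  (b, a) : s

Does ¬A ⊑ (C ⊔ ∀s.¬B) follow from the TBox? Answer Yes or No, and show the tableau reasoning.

Yes

1. ¬A ⊑ (C ⊔ ∀s.¬B)  ⇔  (¬A ⊓ (¬C ⊓ ∃s.B)) unsat w.r.t. T
   all branches close; clash {B, ¬B} at an ∃-successor
2. Hence ¬A ⊑ (C ⊔ ∀s.¬B): entailed.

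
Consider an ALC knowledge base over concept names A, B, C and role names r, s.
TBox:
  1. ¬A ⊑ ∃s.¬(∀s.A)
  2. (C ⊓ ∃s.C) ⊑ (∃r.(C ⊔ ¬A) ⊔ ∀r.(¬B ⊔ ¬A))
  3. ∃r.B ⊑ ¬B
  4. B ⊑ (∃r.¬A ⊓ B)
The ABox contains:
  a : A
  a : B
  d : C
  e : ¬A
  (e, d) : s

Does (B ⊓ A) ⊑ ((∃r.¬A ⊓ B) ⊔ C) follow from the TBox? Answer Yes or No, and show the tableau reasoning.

1. (B ⊓ A) ⊑ ((∃r.¬A ⊓ B) ⊔ C)  ⇔  ((B ⊓ A) ⊓ ((∀r.A ⊔ ¬B) ⊓ ¬C)) unsat w.r.t. T
   all branches close; clash {B, ¬B} at x₀
2. Hence (B ⊓ A) ⊑ ((∃r.¬A ⊓ B) ⊔ C): entailed.

Yes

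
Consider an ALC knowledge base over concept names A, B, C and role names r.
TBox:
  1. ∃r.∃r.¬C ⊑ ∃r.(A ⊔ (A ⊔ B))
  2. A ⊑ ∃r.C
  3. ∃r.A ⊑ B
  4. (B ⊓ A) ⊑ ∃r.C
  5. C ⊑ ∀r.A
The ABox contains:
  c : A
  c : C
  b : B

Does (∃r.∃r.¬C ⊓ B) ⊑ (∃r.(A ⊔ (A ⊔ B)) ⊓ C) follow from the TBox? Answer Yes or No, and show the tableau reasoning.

1. (∃r.∃r.¬C ⊓ B) ⊑ (∃r.(A ⊔ (A ⊔ B)) ⊓ C)  ⇔  ((∃r.∃r.¬C ⊓ B) ⊓ (∀r.(¬A ⊓ (¬A ⊓ ¬B)) ⊔ ¬C)) unsat w.r.t. T
   apply at x₀: ∃r.∃r.¬C⊑∃r.(A ⊔ (A ⊔ B))
   open: L(x₀) ⊇ {B, ¬A, ¬C, ∃r.(A ⊔ (A ⊔ B)), ∃r.∃r.¬C} (+ ∃-successors)
2. Hence (∃r.∃r.¬C ⊓ B) ⊑ (∃r.(A ⊔ (A ⊔ B)) ⊓ C): not entailed.

No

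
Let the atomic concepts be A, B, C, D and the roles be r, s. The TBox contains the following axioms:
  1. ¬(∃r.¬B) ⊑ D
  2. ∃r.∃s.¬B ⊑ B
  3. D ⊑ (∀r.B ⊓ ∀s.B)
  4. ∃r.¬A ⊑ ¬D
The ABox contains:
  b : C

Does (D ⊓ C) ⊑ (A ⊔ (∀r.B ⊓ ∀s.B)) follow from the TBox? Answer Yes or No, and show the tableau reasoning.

Yes

1. (D ⊓ C) ⊑ (A ⊔ (∀r.B ⊓ ∀s.B))  ⇔  ((D ⊓ C) ⊓ (¬A ⊓ (∃r.¬B ⊔ ∃s.¬B))) unsat w.r.t. T
   all branches close; clash {D, ¬D} at x₀
2. Hence (D ⊓ C) ⊑ (A ⊔ (∀r.B ⊓ ∀s.B)): entailed.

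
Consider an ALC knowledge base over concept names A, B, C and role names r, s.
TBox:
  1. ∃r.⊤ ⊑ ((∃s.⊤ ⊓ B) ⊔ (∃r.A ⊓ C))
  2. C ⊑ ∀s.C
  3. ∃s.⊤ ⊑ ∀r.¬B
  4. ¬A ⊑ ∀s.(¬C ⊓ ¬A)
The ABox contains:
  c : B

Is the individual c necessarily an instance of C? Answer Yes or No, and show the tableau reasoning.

No

1. c : C?  L(c) = {B} ∪ {¬C}
   open: L(c) ⊇ {A, B, ¬C, ∀r.⊥, ∀s.⊥} — c ∉ C possible
2. Hence c : C: not entailed.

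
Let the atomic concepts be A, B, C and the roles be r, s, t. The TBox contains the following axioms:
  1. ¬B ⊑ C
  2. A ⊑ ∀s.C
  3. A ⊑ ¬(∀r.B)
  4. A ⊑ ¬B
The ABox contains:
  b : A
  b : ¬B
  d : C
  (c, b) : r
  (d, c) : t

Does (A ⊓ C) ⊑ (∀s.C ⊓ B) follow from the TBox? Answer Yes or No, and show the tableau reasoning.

No

1. (A ⊓ C) ⊑ (∀s.C ⊓ B)  ⇔  ((A ⊓ C) ⊓ (∃s.¬C ⊔ ¬B)) unsat w.r.t. T
   apply at x₀: A⊑∀s.C; A⊑¬(∀r.B); A⊑¬B
   open: L(x₀) ⊇ {A, C, ¬B, ∀s.C, ∃r.¬B} (+ ∃-successors)
2. Hence (A ⊓ C) ⊑ (∀s.C ⊓ B): not entailed.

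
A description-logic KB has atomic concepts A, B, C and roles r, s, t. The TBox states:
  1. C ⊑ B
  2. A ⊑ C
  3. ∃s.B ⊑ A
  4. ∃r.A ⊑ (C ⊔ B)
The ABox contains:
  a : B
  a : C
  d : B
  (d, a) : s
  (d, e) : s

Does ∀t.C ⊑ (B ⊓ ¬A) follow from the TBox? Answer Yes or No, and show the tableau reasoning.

1. ∀t.C ⊑ (B ⊓ ¬A)  ⇔  (∀t.C ⊓ (¬B ⊔ A)) unsat w.r.t. T
   open: L(x₀) ⊇ {¬A, ¬B, ¬C, ∀r.¬A, ∀s.¬B, …}
2. Hence ∀t.C ⊑ (B ⊓ ¬A): not entailed.

No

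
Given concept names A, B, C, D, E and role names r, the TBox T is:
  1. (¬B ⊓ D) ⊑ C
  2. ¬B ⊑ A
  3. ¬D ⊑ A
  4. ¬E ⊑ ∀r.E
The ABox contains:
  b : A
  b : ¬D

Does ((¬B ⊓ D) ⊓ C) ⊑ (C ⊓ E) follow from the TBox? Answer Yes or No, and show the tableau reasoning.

1. ((¬B ⊓ D) ⊓ C) ⊑ (C ⊓ E)  ⇔  (((¬B ⊓ D) ⊓ C) ⊓ (¬C ⊔ ¬E)) unsat w.r.t. T
   apply at x₀: ¬B⊑A
   open: L(x₀) ⊇ {A, C, D, ¬B, ¬E, …}
2. Hence ((¬B ⊓ D) ⊓ C) ⊑ (C ⊓ E): not entailed.

No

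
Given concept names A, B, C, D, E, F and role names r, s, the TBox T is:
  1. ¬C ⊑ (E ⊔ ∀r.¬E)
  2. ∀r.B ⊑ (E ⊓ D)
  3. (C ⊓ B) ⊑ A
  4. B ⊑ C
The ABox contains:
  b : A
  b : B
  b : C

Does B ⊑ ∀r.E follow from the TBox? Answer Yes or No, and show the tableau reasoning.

1. B ⊑ ∀r.E  ⇔  (B ⊓ ∃r.¬E) unsat w.r.t. T
   apply at x₀: B⊑C
   open: L(x₀) ⊇ {A, B, C, ∃r.¬B, ∃r.¬E} (+ ∃-successors)
2. Hence B ⊑ ∀r.E: not entailed.

No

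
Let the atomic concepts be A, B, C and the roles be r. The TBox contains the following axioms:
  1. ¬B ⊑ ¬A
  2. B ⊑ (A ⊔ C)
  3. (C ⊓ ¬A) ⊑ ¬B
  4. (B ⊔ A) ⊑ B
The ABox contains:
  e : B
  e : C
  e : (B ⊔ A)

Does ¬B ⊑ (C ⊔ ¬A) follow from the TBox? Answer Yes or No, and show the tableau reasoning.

Yes

1. ¬B ⊑ (C ⊔ ¬A)  ⇔  (¬B ⊓ (¬C ⊓ A)) unsat w.r.t. T
   all branches close; clash {A, ¬A} at x₀
2. Hence ¬B ⊑ (C ⊔ ¬A): entailed.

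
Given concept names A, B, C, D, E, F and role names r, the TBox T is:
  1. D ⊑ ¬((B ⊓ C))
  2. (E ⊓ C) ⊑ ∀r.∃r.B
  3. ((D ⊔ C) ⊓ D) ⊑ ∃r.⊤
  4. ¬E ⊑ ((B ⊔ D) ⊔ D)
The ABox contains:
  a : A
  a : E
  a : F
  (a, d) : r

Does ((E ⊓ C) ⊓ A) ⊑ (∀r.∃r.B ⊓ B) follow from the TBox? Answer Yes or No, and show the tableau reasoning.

1. ((E ⊓ C) ⊓ A) ⊑ (∀r.∃r.B ⊓ B)  ⇔  (((E ⊓ C) ⊓ A) ⊓ (∃r.∀r.¬B ⊔ ¬B)) unsat w.r.t. T
   apply at x₀: (E ⊓ C)⊑∀r.∃r.B
   open: L(x₀) ⊇ {A, C, E, ¬B, ¬D, …}
2. Hence ((E ⊓ C) ⊓ A) ⊑ (∀r.∃r.B ⊓ B): not entailed.

No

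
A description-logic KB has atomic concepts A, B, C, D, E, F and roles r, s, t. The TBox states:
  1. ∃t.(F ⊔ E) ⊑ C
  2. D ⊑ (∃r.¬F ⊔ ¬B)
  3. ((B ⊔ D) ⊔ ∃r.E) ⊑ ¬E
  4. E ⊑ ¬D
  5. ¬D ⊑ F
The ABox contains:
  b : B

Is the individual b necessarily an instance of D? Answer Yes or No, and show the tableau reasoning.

1. b : D?  L(b) = {B} ∪ {¬D}
   apply at b: ¬D⊑F
   open: L(b) ⊇ {B, F, ¬D, ¬E, ∀t.(¬F ⊓ ¬E)} — b ∉ D possible
2. Hence b : D: not entailed.

No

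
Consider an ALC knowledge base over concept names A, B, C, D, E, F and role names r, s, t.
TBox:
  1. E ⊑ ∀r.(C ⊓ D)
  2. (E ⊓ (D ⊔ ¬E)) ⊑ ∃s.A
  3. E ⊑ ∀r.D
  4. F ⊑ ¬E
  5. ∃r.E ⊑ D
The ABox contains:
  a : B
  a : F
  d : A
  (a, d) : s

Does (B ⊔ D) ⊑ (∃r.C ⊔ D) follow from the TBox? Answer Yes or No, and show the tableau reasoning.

1. (B ⊔ D) ⊑ (∃r.C ⊔ D)  ⇔  ((B ⊔ D) ⊓ (∀r.¬C ⊓ ¬D)) unsat w.r.t. T
   open: L(x₀) ⊇ {B, ¬D, ¬E, ∀r.¬C, ∀r.¬E}
2. Hence (B ⊔ D) ⊑ (∃r.C ⊔ D): not entailed.

No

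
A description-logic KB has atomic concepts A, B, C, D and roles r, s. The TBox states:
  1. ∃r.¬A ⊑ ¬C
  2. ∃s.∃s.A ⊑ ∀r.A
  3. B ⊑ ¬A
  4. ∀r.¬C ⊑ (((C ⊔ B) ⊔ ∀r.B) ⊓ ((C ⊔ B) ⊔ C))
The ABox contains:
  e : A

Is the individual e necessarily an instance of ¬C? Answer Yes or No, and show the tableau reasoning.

No

1. e : ¬C?  L(e) = {A} ∪ {C}
   open: L(e) ⊇ {A, C, ¬B, ∀r.A, ∃r.C} (+ ∃-successors) — e ∉ ¬C possible
2. Hence e : ¬C: not entailed.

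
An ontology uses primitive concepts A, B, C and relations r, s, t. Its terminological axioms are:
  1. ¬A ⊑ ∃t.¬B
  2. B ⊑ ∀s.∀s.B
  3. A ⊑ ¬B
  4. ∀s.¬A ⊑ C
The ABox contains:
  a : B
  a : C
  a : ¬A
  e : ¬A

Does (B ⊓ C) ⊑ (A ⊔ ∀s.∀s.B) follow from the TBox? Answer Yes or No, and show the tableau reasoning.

Yes

1. (B ⊓ C) ⊑ (A ⊔ ∀s.∀s.B)  ⇔  ((B ⊓ C) ⊓ (¬A ⊓ ∃s.∃s.¬B)) unsat w.r.t. T
   all branches close; clash {B, ¬B} at an ∃-successor
2. Hence (B ⊓ C) ⊑ (A ⊔ ∀s.∀s.B): entailed.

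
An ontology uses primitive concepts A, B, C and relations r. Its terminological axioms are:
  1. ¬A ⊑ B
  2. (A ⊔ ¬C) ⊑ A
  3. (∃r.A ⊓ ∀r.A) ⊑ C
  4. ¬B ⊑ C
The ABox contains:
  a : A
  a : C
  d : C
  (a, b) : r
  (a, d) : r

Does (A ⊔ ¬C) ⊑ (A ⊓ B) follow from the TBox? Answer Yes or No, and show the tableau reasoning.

1. (A ⊔ ¬C) ⊑ (A ⊓ B)  ⇔  ((A ⊔ ¬C) ⊓ (¬A ⊔ ¬B)) unsat w.r.t. T
   apply at x₀: (A ⊔ ¬C)⊑A
   open: L(x₀) ⊇ {A, C, ¬B}
2. Hence (A ⊔ ¬C) ⊑ (A ⊓ B): not entailed.

No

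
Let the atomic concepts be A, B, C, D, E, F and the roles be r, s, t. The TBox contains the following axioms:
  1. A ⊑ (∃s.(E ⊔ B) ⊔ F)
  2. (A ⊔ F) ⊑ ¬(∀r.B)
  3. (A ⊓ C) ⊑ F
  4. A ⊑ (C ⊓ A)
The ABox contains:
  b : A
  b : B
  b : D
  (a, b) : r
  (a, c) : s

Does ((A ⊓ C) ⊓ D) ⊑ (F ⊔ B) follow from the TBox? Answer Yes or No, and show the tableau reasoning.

1. ((A ⊓ C) ⊓ D) ⊑ (F ⊔ B)  ⇔  (((A ⊓ C) ⊓ D) ⊓ (¬F ⊓ ¬B)) unsat w.r.t. T
   all branches close; clash {F, ¬F} at x₀
2. Hence ((A ⊓ C) ⊓ D) ⊑ (F ⊔ B): entailed.

Yes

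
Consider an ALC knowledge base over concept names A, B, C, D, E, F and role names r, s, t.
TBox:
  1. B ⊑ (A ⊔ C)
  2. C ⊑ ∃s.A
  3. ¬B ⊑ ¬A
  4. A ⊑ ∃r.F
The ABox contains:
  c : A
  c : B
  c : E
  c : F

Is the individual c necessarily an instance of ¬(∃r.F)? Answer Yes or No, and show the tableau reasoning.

1. c : ¬(∃r.F)?  L(c) = {A, B, E, F} ∪ {∃r.F}
   apply at c: B⊑(A ⊔ C)
   open: L(c) ⊇ {A, B, E, F, ¬C, …} (+ ∃-successors) — c ∉ ¬(∃r.F) possible
2. Hence c : ¬(∃r.F): not entailed.

No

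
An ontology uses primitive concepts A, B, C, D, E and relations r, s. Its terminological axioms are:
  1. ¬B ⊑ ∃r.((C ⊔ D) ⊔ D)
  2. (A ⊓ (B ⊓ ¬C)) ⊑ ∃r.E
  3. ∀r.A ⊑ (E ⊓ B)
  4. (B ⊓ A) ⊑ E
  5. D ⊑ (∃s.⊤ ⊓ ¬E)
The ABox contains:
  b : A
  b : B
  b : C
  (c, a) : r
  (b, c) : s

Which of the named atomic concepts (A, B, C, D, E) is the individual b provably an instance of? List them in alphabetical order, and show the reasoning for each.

1. b : A?  L(b) = {A, B, C} ∪ {¬A}
   clash {A, ¬A} at b — b ∈ A
2. b : B?  L(b) = {A, B, C} ∪ {¬B}
   clash {B, ¬B} at b — b ∈ B
3. b : C?  L(b) = {A, B, C} ∪ {¬C}
   clash {C, ¬C} at b — b ∈ C
4. b : D?  L(b) = {A, B, C} ∪ {¬D}
   open: L(b) ⊇ {A, B, C, E, ¬D, …} (+ ∃-successors) — b ∉ D possible
5. b : E?  L(b) = {A, B, C} ∪ {¬E}
   clash {E, ¬E} at b — b ∈ E
6. Entailed for b: {A, B, C, E}

{A, B, C, E}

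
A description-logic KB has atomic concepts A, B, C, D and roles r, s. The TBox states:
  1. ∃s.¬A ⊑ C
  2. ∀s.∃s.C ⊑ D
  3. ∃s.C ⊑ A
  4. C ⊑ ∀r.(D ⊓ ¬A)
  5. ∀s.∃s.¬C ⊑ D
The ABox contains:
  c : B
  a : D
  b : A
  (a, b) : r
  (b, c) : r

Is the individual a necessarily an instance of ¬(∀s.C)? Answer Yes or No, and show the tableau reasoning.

No

1. a : ¬(∀s.C)?  L(a) = {D} ∪ {∀s.C}
   open: L(a) ⊇ {D, ¬C, ∀s.A, ∀s.C, ∀s.¬C} — a ∉ ¬(∀s.C) possible
2. Hence a : ¬(∀s.C): not entailed.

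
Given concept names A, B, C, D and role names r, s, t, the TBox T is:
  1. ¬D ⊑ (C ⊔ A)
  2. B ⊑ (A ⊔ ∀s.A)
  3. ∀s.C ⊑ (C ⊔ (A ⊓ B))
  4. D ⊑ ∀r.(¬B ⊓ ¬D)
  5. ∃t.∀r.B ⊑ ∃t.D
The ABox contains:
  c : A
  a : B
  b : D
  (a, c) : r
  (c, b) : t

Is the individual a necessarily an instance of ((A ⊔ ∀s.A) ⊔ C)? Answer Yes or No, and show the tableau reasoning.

1. a : ((A ⊔ ∀s.A) ⊔ C)?  L(a) = {B} ∪ {((¬A ⊓ ∃s.¬A) ⊓ ¬C)}
   clash {A, ¬A} at a — a ∈ ((A ⊔ ∀s.A) ⊔ C)
2. Hence a : ((A ⊔ ∀s.A) ⊔ C): entailed.

Yes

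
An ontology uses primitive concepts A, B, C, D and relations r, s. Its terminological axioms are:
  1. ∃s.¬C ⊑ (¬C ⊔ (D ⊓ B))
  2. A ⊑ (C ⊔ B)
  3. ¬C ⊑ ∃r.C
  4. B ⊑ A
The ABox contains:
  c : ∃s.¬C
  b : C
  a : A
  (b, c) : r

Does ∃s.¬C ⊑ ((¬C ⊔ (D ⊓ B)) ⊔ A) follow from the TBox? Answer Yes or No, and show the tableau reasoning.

1. ∃s.¬C ⊑ ((¬C ⊔ (D ⊓ B)) ⊔ A)  ⇔  (∃s.¬C ⊓ ((C ⊓ (¬D ⊔ ¬B)) ⊓ ¬A)) unsat w.r.t. T
   all branches close; clash {A, ¬A} at x₀
2. Hence ∃s.¬C ⊑ ((¬C ⊔ (D ⊓ B)) ⊔ A): entailed.

Yes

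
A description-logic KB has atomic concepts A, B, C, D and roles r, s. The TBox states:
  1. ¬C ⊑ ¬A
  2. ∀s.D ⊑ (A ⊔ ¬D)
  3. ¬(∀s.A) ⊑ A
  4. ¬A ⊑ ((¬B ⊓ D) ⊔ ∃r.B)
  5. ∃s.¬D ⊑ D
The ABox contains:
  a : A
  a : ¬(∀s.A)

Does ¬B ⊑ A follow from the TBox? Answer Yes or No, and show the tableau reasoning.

1. ¬B ⊑ A  ⇔  (¬B ⊓ ¬A) unsat w.r.t. T
   apply at x₀: ¬A⊑((¬B ⊓ D) ⊔ ∃r.B)
   open: L(x₀) ⊇ {¬A, ¬B, ¬D, ∀s.A, ∀s.D, …} (+ ∃-successors)
2. Hence ¬B ⊑ A: not entailed.

No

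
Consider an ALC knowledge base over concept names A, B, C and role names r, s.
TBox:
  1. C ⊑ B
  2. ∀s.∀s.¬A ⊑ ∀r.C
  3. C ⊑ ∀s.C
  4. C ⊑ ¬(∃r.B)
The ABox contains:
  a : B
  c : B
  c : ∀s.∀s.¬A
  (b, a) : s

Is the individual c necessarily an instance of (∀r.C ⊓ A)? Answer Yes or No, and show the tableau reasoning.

No

1. c : (∀r.C ⊓ A)?  L(c) = {B, ∀s.∀s.¬A} ∪ {(∃r.¬C ⊔ ¬A)}
   apply at c: ∀s.∀s.¬A⊑∀r.C
   open: L(c) ⊇ {B, ¬A, ¬C, ∀r.C, ∀s.∀s.¬A} — c ∉ (∀r.C ⊓ A) possible
2. Hence c : (∀r.C ⊓ A): not entailed.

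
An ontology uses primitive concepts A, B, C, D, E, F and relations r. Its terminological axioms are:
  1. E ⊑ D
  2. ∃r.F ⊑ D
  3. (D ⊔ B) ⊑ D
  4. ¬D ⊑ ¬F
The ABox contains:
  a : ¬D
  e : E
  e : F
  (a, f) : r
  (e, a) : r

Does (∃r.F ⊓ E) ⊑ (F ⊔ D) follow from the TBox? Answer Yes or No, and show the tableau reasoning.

1. (∃r.F ⊓ E) ⊑ (F ⊔ D)  ⇔  ((∃r.F ⊓ E) ⊓ (¬F ⊓ ¬D)) unsat w.r.t. T
   all branches close; clash {D, ¬D} at x₀
2. Hence (∃r.F ⊓ E) ⊑ (F ⊔ D): entailed.

Yes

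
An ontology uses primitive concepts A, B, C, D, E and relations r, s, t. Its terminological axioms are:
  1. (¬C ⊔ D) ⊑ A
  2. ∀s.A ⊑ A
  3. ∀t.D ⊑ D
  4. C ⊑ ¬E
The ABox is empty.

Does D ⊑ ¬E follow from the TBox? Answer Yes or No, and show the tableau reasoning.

No

1. D ⊑ ¬E  ⇔  (D ⊓ E) unsat w.r.t. T
   open: L(x₀) ⊇ {A, D, E, ¬C}
2. Hence D ⊑ ¬E: not entailed.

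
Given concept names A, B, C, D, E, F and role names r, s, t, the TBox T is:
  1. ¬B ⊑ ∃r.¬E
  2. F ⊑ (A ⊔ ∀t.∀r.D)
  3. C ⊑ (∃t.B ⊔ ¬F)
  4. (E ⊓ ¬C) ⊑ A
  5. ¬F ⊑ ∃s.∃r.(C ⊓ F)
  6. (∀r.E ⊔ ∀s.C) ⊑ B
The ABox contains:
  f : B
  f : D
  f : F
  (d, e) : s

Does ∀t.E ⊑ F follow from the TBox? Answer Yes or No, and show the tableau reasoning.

No

1. ∀t.E ⊑ F  ⇔  (∀t.E ⊓ ¬F) unsat w.r.t. T
   apply at x₀: ¬F⊑∃s.∃r.(C ⊓ F)
   open: L(x₀) ⊇ {B, ¬C, ¬E, ¬F, ∀t.E, …} (+ ∃-successors)
2. Hence ∀t.E ⊑ F: not entailed.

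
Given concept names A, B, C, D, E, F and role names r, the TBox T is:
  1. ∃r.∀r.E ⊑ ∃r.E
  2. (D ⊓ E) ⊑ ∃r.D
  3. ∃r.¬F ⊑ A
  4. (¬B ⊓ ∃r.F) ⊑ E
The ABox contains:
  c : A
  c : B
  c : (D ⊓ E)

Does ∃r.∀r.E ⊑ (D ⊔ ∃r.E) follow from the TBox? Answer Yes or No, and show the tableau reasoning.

1. ∃r.∀r.E ⊑ (D ⊔ ∃r.E)  ⇔  (∃r.∀r.E ⊓ (¬D ⊓ ∀r.¬E)) unsat w.r.t. T
   all branches close; clash {E, ¬E} at an ∃-successor
2. Hence ∃r.∀r.E ⊑ (D ⊔ ∃r.E): entailed.

Yes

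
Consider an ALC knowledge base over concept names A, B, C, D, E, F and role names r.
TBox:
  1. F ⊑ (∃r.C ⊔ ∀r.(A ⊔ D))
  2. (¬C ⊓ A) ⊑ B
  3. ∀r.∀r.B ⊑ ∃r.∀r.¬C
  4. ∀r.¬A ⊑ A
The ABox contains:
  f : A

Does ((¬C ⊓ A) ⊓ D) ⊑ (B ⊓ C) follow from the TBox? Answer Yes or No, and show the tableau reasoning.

1. ((¬C ⊓ A) ⊓ D) ⊑ (B ⊓ C)  ⇔  (((¬C ⊓ A) ⊓ D) ⊓ (¬B ⊔ ¬C)) unsat w.r.t. T
   apply at x₀: (¬C ⊓ A)⊑B
   open: L(x₀) ⊇ {A, B, D, ¬C, ¬F, …} (+ ∃-successors)
2. Hence ((¬C ⊓ A) ⊓ D) ⊑ (B ⊓ C): not entailed.

No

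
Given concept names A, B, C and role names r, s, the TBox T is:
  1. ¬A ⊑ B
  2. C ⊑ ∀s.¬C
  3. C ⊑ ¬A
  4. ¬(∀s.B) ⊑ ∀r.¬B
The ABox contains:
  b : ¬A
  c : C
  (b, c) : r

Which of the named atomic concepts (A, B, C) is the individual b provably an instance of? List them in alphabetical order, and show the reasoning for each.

{B}

1. b : A?  L(b) = {¬A} ∪ {¬A}
   apply at b: ¬A⊑B
   open: L(b) ⊇ {B, ¬A, ¬C, ∀s.B} — b ∉ A possible
2. b : B?  L(b) = {¬A} ∪ {¬B}
   clash {B, ¬B} at b — b ∈ B
3. b : C?  L(b) = {¬A} ∪ {¬C}
   apply at b: ¬A⊑B
   open: L(b) ⊇ {B, ¬A, ¬C, ∀s.B} — b ∉ C possible
4. Entailed for b: {B}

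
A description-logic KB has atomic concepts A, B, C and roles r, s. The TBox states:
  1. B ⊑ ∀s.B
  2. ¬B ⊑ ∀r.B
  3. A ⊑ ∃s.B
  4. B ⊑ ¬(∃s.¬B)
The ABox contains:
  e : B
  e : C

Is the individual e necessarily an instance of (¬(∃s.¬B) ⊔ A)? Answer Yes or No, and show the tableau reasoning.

1. e : (¬(∃s.¬B) ⊔ A)?  L(e) = {B, C} ∪ {(∃s.¬B ⊓ ¬A)}
   clash {B, ¬B} at an ∃-successor — e ∈ (¬(∃s.¬B) ⊔ A)
2. Hence e : (¬(∃s.¬B) ⊔ A): entailed.

Yes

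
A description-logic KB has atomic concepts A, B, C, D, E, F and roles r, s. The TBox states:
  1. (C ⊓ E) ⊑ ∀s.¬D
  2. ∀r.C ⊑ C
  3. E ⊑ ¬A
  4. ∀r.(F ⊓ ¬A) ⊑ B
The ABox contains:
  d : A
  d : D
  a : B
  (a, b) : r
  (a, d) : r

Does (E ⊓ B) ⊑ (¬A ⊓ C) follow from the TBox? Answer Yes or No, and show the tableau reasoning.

1. (E ⊓ B) ⊑ (¬A ⊓ C)  ⇔  ((E ⊓ B) ⊓ (A ⊔ ¬C)) unsat w.r.t. T
   apply at x₀: E⊑¬A
   open: L(x₀) ⊇ {B, E, ¬A, ¬C, ∃r.¬C} (+ ∃-successors)
2. Hence (E ⊓ B) ⊑ (¬A ⊓ C): not entailed.

No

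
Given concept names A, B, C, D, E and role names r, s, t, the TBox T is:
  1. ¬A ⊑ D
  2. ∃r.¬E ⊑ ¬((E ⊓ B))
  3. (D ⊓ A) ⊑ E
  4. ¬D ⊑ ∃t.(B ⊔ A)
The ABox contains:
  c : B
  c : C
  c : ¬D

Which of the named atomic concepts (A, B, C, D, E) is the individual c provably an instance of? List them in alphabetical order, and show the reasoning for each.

1. c : A?  L(c) = {B, C, ¬D} ∪ {¬A}
   clash {D, ¬D} at c — c ∈ A
2. c : B?  L(c) = {B, C, ¬D} ∪ {¬B}
   clash {B, ¬B} at c — c ∈ B
3. c : C?  L(c) = {B, C, ¬D} ∪ {¬C}
   clash {C, ¬C} at c — c ∈ C
4. c : D?  L(c) = {B, C, ¬D} ∪ {¬D}
   apply at c: ¬D⊑∃t.(B ⊔ A)
   open: L(c) ⊇ {A, B, C, ¬D, ∀r.E, …} (+ ∃-successors) — c ∉ D possible
5. c : E?  L(c) = {B, C, ¬D} ∪ {¬E}
   apply at c: ¬D⊑∃t.(B ⊔ A)
   open: L(c) ⊇ {A, B, C, ¬D, ¬E, …} (+ ∃-successors) — c ∉ E possible
6. Entailed for c: {A, B, C}

{A, B, C}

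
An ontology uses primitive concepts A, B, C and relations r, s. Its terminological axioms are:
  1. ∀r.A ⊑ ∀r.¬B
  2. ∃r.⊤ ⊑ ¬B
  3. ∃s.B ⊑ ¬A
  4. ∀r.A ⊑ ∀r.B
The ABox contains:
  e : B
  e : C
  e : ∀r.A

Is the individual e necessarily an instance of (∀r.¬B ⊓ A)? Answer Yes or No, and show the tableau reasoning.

No

1. e : (∀r.¬B ⊓ A)?  L(e) = {B, C, ∀r.A} ∪ {(∃r.B ⊔ ¬A)}
   apply at e: ∀r.A⊑∀r.¬B; ∀r.A⊑∀r.B
   open: L(e) ⊇ {B, C, ¬A, ∀r.A, ∀r.B, …} — e ∉ (∀r.¬B ⊓ A) possible
2. Hence e : (∀r.¬B ⊓ A): not entailed.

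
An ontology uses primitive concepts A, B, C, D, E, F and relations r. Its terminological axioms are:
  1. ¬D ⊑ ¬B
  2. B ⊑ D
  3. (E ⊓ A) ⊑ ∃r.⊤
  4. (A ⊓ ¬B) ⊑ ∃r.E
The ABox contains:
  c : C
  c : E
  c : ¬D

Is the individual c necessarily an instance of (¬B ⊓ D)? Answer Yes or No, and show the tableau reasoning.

1. c : (¬B ⊓ D)?  L(c) = {C, E, ¬D} ∪ {(B ⊔ ¬D)}
   apply at c: ¬D⊑¬B
   open: L(c) ⊇ {C, E, ¬A, ¬B, ¬D} — c ∉ (¬B ⊓ D) possible
2. Hence c : (¬B ⊓ D): not entailed.

No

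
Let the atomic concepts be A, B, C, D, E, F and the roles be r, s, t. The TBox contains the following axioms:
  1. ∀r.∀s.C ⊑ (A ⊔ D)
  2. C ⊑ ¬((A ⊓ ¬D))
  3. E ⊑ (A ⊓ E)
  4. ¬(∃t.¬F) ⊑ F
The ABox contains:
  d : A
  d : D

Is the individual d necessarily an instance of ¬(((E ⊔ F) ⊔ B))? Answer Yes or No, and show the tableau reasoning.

1. d : ¬(((E ⊔ F) ⊔ B))?  L(d) = {A, D} ∪ {((E ⊔ F) ⊔ B)}
   open: L(d) ⊇ {A, D, E, ¬C, ∃r.∃s.¬C, …} (+ ∃-successors) — d ∉ ¬(((E ⊔ F) ⊔ B)) possible
2. Hence d : ¬(((E ⊔ F) ⊔ B)): not entailed.

No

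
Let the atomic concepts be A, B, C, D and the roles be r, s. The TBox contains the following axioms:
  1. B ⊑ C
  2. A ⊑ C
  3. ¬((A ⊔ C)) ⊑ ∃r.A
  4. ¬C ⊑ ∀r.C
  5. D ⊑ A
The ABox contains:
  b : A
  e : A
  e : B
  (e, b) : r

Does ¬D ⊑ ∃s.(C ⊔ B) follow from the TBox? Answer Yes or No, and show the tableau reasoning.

1. ¬D ⊑ ∃s.(C ⊔ B)  ⇔  (¬D ⊓ ∀s.(¬C ⊓ ¬B)) unsat w.r.t. T
   open: L(x₀) ⊇ {A, C, ¬D, ∀s.(¬C ⊓ ¬B)}
2. Hence ¬D ⊑ ∃s.(C ⊔ B): not entailed.

No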